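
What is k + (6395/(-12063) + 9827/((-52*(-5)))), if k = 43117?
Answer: 135348176861/3136380 ≈ 43154.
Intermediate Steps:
k + (6395/(-12063) + 9827/((-52*(-5)))) = 43117 + (6395/(-12063) + 9827/((-52*(-5)))) = 43117 + (6395*(-1/12063) + 9827/260) = 43117 + (-6395/12063 + 9827*(1/260)) = 43117 + (-6395/12063 + 9827/260) = 43117 + 116880401/3136380 = 135348176861/3136380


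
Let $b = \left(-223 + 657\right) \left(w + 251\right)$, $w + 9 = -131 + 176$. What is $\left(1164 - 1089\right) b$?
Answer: $9341850$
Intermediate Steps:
$w = 36$ ($w = -9 + \left(-131 + 176\right) = -9 + 45 = 36$)
$b = 124558$ ($b = \left(-223 + 657\right) \left(36 + 251\right) = 434 \cdot 287 = 124558$)
$\left(1164 - 1089\right) b = \left(1164 - 1089\right) 124558 = 75 \cdot 124558 = 9341850$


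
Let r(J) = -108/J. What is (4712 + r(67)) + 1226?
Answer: 397738/67 ≈ 5936.4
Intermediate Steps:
(4712 + r(67)) + 1226 = (4712 - 108/67) + 1226 = 315596/67 + 1226 = 397738/67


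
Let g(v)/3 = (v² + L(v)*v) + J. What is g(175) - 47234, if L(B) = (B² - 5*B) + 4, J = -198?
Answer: 15664897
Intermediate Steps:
L(B) = 4 + B² - 5*B
g(v) = -594 + 3*v² + 3*v*(4 + v² - 5*v) (g(v) = 3*((v² + (4 + v² - 5*v)*v) - 198) = 3*((v² + v*(4 + v² - 5*v)) - 198) = 3*(-198 + v² + v*(4 + v² - 5*v)) = -594 + 3*v² + 3*v*(4 + v² - 5*v))
g(175) - 47234 = (-594 - 12*175² + 3*175³ + 12*175) - 47234 = (-594 - 12*30625 + 3*5359375 + 2100) - 47234 = (-594 - 367500 + 16078125 + 2100) - 47234 = 15712131 - 47234 = 15664897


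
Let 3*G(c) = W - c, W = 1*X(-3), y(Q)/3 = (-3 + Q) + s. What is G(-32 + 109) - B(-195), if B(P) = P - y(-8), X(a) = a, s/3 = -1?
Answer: 379/3 ≈ 126.33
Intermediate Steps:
s = -3 (s = 3*(-1) = -3)
y(Q) = -18 + 3*Q (y(Q) = 3*((-3 + Q) - 3) = 3*(-6 + Q) = -18 + 3*Q)
B(P) = 42 + P (B(P) = P - (-18 + 3*(-8)) = P - (-18 - 24) = P - 1*(-42) = P + 42 = 42 + P)
W = -3 (W = 1*(-3) = -3)
G(c) = -1 - c/3 (G(c) = (-3 - c)/3 = -1 - c/3)
G(-32 + 109) - B(-195) = (-1 - (-32 + 109)/3) - (42 - 195) = (-1 - ⅓*77) - 1*(-153) = (-1 - 77/3) + 153 = -80/3 + 153 = 379/3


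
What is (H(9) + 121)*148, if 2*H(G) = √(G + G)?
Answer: 17908 + 222*√2 ≈ 18222.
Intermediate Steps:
H(G) = √2*√G/2 (H(G) = √(G + G)/2 = √(2*G)/2 = (√2*√G)/2 = √2*√G/2)
(H(9) + 121)*148 = (√2*√9/2 + 121)*148 = ((½)*√2*3 + 121)*148 = (3*√2/2 + 121)*148 = (121 + 3*√2/2)*148 = 17908 + 222*√2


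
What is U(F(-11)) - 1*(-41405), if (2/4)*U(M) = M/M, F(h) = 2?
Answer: 41407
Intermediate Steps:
U(M) = 2 (U(M) = 2*(M/M) = 2*1 = 2)
U(F(-11)) - 1*(-41405) = 2 - 1*(-41405) = 2 + 41405 = 41407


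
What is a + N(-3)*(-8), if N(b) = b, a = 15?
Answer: 39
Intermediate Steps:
a + N(-3)*(-8) = 15 - 3*(-8) = 15 + 24 = 39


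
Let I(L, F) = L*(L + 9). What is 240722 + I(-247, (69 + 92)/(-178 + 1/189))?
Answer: 299508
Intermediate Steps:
I(L, F) = L*(9 + L)
240722 + I(-247, (69 + 92)/(-178 + 1/189)) = 240722 - 247*(9 - 247) = 240722 - 247*(-238) = 240722 + 58786 = 299508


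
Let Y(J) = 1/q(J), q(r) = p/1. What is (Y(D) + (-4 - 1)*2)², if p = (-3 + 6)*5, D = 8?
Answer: 22201/225 ≈ 98.671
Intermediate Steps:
p = 15 (p = 3*5 = 15)
q(r) = 15 (q(r) = 15/1 = 15*1 = 15)
Y(J) = 1/15
(Y(D) + (-4 - 1)*2)² = (1/15 + (-4 - 1)*2)² = (1/15 - 5*2)² = (1/15 - 10)² = (-149/15)² = 22201/225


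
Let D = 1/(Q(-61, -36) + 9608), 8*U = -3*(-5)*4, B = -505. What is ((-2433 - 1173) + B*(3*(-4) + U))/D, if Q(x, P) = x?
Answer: -25461849/2 ≈ -1.2731e+7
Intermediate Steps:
U = 15/2 (U = (-3*(-5)*4)/8 = (15*4)/8 = (⅛)*60 = 15/2 ≈ 7.5000)
D = 1/9547 (D = 1/(-61 + 9608) = 1/9547 ≈ 0.00010474)
((-2433 - 1173) + B*(3*(-4) + U))/D = ((-2433 - 1173) - 505*(3*(-4) + 15/2))/(1/9547) = (-3606 - 505*(-12 + 15/2))*9547 = (-3606 - 505*(-9/2))*9547 = (-3606 + 4545/2)*9547 = -2667/2*9547 = -25461849/2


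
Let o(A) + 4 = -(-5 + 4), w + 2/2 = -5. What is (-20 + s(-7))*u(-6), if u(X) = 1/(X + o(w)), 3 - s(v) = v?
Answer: 10/9 ≈ 1.1111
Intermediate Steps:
w = -6 (w = -1 - 5 = -6)
o(A) = -3 (o(A) = -4 - (-5 + 4) = -4 - 1*(-1) = -4 + 1 = -3)
s(v) = 3 - v
u(X) = 1/(-3 + X) (u(X) = 1/(X - 3) = 1/(-3 + X))
(-20 + s(-7))*u(-6) = (-20 + (3 - 1*(-7)))/(-3 - 6) = (-20 + (3 + 7))/(-9) = (-20 + 10)*(-⅑) = -10*(-⅑) = 10/9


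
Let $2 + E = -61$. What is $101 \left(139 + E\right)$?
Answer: $7676$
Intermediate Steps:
$E = -63$ ($E = -2 - 61 = -63$)
$101 \left(139 + E\right) = 101 \left(139 - 63\right) = 101 \cdot 76 = 7676$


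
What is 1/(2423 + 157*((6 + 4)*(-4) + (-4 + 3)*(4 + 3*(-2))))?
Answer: -1/3543 ≈ -0.00028225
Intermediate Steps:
1/(2423 + 157*((6 + 4)*(-4) + (-4 + 3)*(4 + 3*(-2)))) = 1/(2423 + 157*(10*(-4) - (4 - 6))) = 1/(2423 + 157*(-40 - 1*(-2))) = 1/(2423 + 157*(-40 + 2)) = 1/(2423 + 157*(-38)) = 1/(2423 - 5966) = 1/(-3543) = -1/3543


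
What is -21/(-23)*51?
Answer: 1071/23 ≈ 46.565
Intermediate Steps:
-21/(-23)*51 = -21*(-1/23)*51 = (21/23)*51 = 1071/23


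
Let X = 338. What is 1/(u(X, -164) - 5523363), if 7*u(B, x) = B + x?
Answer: -7/38663367 ≈ -1.8105e-7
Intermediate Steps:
u(B, x) = B/7 + x/7 (u(B, x) = (B + x)/7 = B/7 + x/7)
1/(u(X, -164) - 5523363) = 1/(((⅐)*338 + (⅐)*(-164)) - 5523363) = 1/((338/7 - 164/7) - 5523363) = 1/(174/7 - 5523363) = 1/(-38663367/7) = -7/38663367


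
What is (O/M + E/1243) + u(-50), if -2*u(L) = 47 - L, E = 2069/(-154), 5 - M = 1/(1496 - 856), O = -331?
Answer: -5018347546/43739927 ≈ -114.73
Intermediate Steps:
M = 3199/640 (M = 5 - 1/(1496 - 856) = 5 - 1/640 = 3199/640 ≈ 4.9984)
E = -2069/154 (E = 2069*(-1/154) = -2069/154 ≈ -13.435)
u(L) = -47/2 + L/2 (u(L) = -(47 - L)/2 = -47/2 + L/2)
(O/M + E/1243) + u(-50) = (-331/3199/640 - 2069/154/1243) + (-47/2 + (1/2)*(-50)) = (-331*640/3199 - 2069/154*1/1243) + (-47/2 - 25) = (-211840/3199 - 2069/191422) - 97/2 = -5793922173/87479854 - 97/2 = -5018347546/43739927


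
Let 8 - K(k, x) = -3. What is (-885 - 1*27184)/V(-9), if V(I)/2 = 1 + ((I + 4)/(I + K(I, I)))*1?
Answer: 28069/3 ≈ 9356.3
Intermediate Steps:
K(k, x) = 11 (K(k, x) = 8 - 1*(-3) = 8 + 3 = 11)
V(I) = 2 + 2*(4 + I)/(11 + I) (V(I) = 2*(1 + ((I + 4)/(I + 11))*1) = 2*(1 + ((4 + I)/(11 + I))*1) = 2*(1 + (4 + I)/(11 + I)) = 2 + 2*(4 + I)/(11 + I))
(-885 - 1*27184)/V(-9) = (-885 - 1*27184)/((2*(15 + 2*(-9))/(11 - 9))) = (-885 - 27184)/((2*(15 - 18)/2)) = -28069/(2*(½)*(-3)) = -28069/(-3) = -28069*(-⅓) = 28069/3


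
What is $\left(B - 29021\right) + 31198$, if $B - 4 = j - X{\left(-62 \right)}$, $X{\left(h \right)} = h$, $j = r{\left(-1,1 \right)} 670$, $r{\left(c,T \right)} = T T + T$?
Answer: $3583$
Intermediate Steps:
$r{\left(c,T \right)} = T + T^{2}$ ($r{\left(c,T \right)} = T^{2} + T = T + T^{2}$)
$j = 1340$ ($j = 1 \left(1 + 1\right) 670 = 1 \cdot 2 \cdot 670 = 2 \cdot 670 = 1340$)
$B = 1406$ ($B = 4 + \left(1340 - -62\right) = 4 + \left(1340 + 62\right) = 4 + 1402 = 1406$)
$\left(B - 29021\right) + 31198 = \left(1406 - 29021\right) + 31198 = -27615 + 31198 = 3583$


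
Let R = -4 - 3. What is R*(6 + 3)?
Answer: -63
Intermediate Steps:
R = -7
R*(6 + 3) = -7*(6 + 3) = -7*9 = -63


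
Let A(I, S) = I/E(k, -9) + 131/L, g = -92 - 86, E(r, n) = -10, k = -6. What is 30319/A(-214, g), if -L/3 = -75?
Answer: 6821775/4946 ≈ 1379.3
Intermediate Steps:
L = 225 (L = -3*(-75) = 225)
g = -178
A(I, S) = 131/225 - I/10 (A(I, S) = I/(-10) + 131/225 = I*(-1/10) + 131*(1/225) = -I/10 + 131/225 = 131/225 - I/10)
30319/A(-214, g) = 30319/(131/225 - 1/10*(-214)) = 30319/(131/225 + 107/5) = 30319/(4946/225) = 30319*(225/4946) = 6821775/4946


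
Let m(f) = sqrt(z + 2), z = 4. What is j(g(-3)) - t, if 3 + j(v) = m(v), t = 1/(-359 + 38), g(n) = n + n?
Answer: -962/321 + sqrt(6) ≈ -0.54739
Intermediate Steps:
g(n) = 2*n
m(f) = sqrt(6) (m(f) = sqrt(4 + 2) = sqrt(6))
t = -1/321 (t = 1/(-321) = -1/321 ≈ -0.0031153)
j(v) = -3 + sqrt(6)
j(g(-3)) - t = (-3 + sqrt(6)) - 1*(-1/321) = (-3 + sqrt(6)) + 1/321 = -962/321 + sqrt(6)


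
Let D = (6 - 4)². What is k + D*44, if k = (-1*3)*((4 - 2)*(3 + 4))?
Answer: 134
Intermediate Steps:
D = 4 (D = 2² = 4)
k = -42 (k = -6*7 = -3*14 = -42)
k + D*44 = -42 + 4*44 = -42 + 176 = 134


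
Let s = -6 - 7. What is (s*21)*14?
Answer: -3822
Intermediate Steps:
s = -13
(s*21)*14 = -13*21*14 = -273*14 = -3822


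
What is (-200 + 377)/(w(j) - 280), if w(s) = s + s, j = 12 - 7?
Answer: -59/90 ≈ -0.65556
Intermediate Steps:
j = 5
w(s) = 2*s
(-200 + 377)/(w(j) - 280) = (-200 + 377)/(2*5 - 280) = 177/(10 - 280) = 177/(-270) = 177*(-1/270) = -59/90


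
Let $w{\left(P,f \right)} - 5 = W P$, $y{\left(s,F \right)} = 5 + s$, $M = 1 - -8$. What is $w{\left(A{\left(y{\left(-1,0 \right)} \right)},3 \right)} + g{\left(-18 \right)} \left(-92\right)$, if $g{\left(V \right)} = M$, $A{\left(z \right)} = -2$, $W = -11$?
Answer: $-801$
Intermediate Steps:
$M = 9$ ($M = 1 + 8 = 9$)
$g{\left(V \right)} = 9$
$w{\left(P,f \right)} = 5 - 11 P$
$w{\left(A{\left(y{\left(-1,0 \right)} \right)},3 \right)} + g{\left(-18 \right)} \left(-92\right) = \left(5 - -22\right) + 9 \left(-92\right) = \left(5 + 22\right) - 828 = 27 - 828 = -801$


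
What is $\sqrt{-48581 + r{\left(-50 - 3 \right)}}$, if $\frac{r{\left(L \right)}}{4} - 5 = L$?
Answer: $i \sqrt{48773} \approx 220.85 i$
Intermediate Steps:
$r{\left(L \right)} = 20 + 4 L$
$\sqrt{-48581 + r{\left(-50 - 3 \right)}} = \sqrt{-48581 + \left(20 + 4 \left(-50 - 3\right)\right)} = \sqrt{-48581 + \left(20 + 4 \left(-53\right)\right)} = \sqrt{-48581 + \left(20 - 212\right)} = \sqrt{-48581 - 192} = \sqrt{-48773} = i \sqrt{48773}$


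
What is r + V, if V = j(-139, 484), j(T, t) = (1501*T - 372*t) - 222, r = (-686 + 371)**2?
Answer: -289684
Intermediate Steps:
r = 99225 (r = (-315)**2 = 99225)
j(T, t) = -222 - 372*t + 1501*T (j(T, t) = (-372*t + 1501*T) - 222 = -222 - 372*t + 1501*T)
V = -388909 (V = -222 - 372*484 + 1501*(-139) = -222 - 180048 - 208639 = -388909)
r + V = 99225 - 388909 = -289684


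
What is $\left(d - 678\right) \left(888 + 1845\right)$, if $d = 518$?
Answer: $-437280$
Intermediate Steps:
$\left(d - 678\right) \left(888 + 1845\right) = \left(518 - 678\right) \left(888 + 1845\right) = \left(-160\right) 2733 = -437280$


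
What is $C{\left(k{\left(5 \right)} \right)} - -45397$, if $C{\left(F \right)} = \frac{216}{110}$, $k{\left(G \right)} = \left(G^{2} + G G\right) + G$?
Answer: $\frac{2496943}{55} \approx 45399.0$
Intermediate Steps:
$k{\left(G \right)} = G + 2 G^{2}$ ($k{\left(G \right)} = \left(G^{2} + G^{2}\right) + G = 2 G^{2} + G = G + 2 G^{2}$)
$C{\left(F \right)} = \frac{108}{55}$ ($C{\left(F \right)} = 216 \cdot \frac{1}{110} = \frac{108}{55}$)
$C{\left(k{\left(5 \right)} \right)} - -45397 = \frac{108}{55} - -45397 = \frac{108}{55} + 45397 = \frac{2496943}{55}$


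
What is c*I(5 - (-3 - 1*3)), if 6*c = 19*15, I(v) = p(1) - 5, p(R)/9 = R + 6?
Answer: 2755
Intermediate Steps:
p(R) = 54 + 9*R (p(R) = 9*(R + 6) = 9*(6 + R) = 54 + 9*R)
I(v) = 58 (I(v) = (54 + 9*1) - 5 = (54 + 9) - 5 = 63 - 5 = 58)
c = 95/2 (c = (19*15)/6 = (⅙)*285 = 95/2 ≈ 47.500)
c*I(5 - (-3 - 1*3)) = (95/2)*58 = 2755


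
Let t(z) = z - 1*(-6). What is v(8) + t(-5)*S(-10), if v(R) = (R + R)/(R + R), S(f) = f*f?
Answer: 101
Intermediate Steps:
S(f) = f²
t(z) = 6 + z (t(z) = z + 6 = 6 + z)
v(R) = 1 (v(R) = (2*R)/((2*R)) = (2*R)*(1/(2*R)) = 1)
v(8) + t(-5)*S(-10) = 1 + (6 - 5)*(-10)² = 1 + 1*100 = 1 + 100 = 101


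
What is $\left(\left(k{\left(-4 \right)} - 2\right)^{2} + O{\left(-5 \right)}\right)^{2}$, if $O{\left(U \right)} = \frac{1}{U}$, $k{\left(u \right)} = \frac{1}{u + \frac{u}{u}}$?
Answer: $\frac{55696}{2025} \approx 27.504$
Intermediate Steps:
$k{\left(u \right)} = \frac{1}{1 + u}$ ($k{\left(u \right)} = \frac{1}{u + 1} = \frac{1}{1 + u}$)
$\left(\left(k{\left(-4 \right)} - 2\right)^{2} + O{\left(-5 \right)}\right)^{2} = \left(\left(\frac{1}{1 - 4} - 2\right)^{2} + \frac{1}{-5}\right)^{2} = \left(\left(\frac{1}{-3} - 2\right)^{2} - \frac{1}{5}\right)^{2} = \left(\left(- \frac{1}{3} - 2\right)^{2} - \frac{1}{5}\right)^{2} = \left(\left(- \frac{7}{3}\right)^{2} - \frac{1}{5}\right)^{2} = \left(\frac{49}{9} - \frac{1}{5}\right)^{2} = \left(\frac{236}{45}\right)^{2} = \frac{55696}{2025}$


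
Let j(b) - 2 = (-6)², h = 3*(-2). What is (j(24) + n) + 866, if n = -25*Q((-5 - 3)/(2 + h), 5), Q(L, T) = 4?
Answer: 804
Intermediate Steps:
h = -6
j(b) = 38 (j(b) = 2 + (-6)² = 2 + 36 = 38)
n = -100 (n = -25*4 = -100)
(j(24) + n) + 866 = (38 - 100) + 866 = -62 + 866 = 804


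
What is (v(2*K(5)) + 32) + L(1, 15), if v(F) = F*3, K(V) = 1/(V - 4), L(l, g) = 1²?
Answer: 39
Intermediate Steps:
L(l, g) = 1
K(V) = 1/(-4 + V)
v(F) = 3*F
(v(2*K(5)) + 32) + L(1, 15) = (3*(2/(-4 + 5)) + 32) + 1 = (3*(2/1) + 32) + 1 = (3*(2*1) + 32) + 1 = (3*2 + 32) + 1 = (6 + 32) + 1 = 38 + 1 = 39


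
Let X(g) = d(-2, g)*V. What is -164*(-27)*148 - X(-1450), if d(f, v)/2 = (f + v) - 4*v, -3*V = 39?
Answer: 768392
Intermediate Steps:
V = -13 (V = -⅓*39 = -13)
d(f, v) = -6*v + 2*f (d(f, v) = 2*((f + v) - 4*v) = 2*(f - 3*v) = -6*v + 2*f)
X(g) = 52 + 78*g (X(g) = (-6*g + 2*(-2))*(-13) = (-6*g - 4)*(-13) = (-4 - 6*g)*(-13) = 52 + 78*g)
-164*(-27)*148 - X(-1450) = -164*(-27)*148 - (52 + 78*(-1450)) = 4428*148 - (52 - 113100) = 655344 - 1*(-113048) = 655344 + 113048 = 768392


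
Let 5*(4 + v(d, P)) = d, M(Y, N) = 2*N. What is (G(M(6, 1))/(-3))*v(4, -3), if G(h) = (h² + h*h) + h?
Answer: 32/3 ≈ 10.667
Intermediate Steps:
G(h) = h + 2*h² (G(h) = (h² + h²) + h = 2*h² + h = h + 2*h²)
v(d, P) = -4 + d/5
(G(M(6, 1))/(-3))*v(4, -3) = (((2*1)*(1 + 2*(2*1)))/(-3))*(-4 + (⅕)*4) = (-2*(1 + 2*2)/3)*(-4 + ⅘) = -2*(1 + 4)/3*(-16/5) = -2*5/3*(-16/5) = -⅓*10*(-16/5) = -10/3*(-16/5) = 32/3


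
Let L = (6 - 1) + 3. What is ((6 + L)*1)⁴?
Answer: 38416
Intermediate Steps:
L = 8 (L = 5 + 3 = 8)
((6 + L)*1)⁴ = ((6 + 8)*1)⁴ = (14*1)⁴ = 14⁴ = 38416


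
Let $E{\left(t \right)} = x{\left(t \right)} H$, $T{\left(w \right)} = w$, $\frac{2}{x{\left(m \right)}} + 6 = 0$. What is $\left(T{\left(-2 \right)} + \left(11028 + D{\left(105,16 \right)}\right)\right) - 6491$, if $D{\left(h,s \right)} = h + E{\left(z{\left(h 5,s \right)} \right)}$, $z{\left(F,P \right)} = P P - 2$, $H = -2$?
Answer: $\frac{13922}{3} \approx 4640.7$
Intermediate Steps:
$x{\left(m \right)} = - \frac{1}{3}$ ($x{\left(m \right)} = \frac{2}{-6 + 0} = \frac{2}{-6} = 2 \left(- \frac{1}{6}\right) = - \frac{1}{3}$)
$z{\left(F,P \right)} = -2 + P^{2}$ ($z{\left(F,P \right)} = P^{2} - 2 = -2 + P^{2}$)
$E{\left(t \right)} = \frac{2}{3}$ ($E{\left(t \right)} = \left(- \frac{1}{3}\right) \left(-2\right) = \frac{2}{3}$)
$D{\left(h,s \right)} = \frac{2}{3} + h$ ($D{\left(h,s \right)} = h + \frac{2}{3} = \frac{2}{3} + h$)
$\left(T{\left(-2 \right)} + \left(11028 + D{\left(105,16 \right)}\right)\right) - 6491 = \left(-2 + \left(11028 + \left(\frac{2}{3} + 105\right)\right)\right) - 6491 = \left(-2 + \left(11028 + \frac{317}{3}\right)\right) - 6491 = \left(-2 + \frac{33401}{3}\right) - 6491 = \frac{33395}{3} - 6491 = \frac{13922}{3}$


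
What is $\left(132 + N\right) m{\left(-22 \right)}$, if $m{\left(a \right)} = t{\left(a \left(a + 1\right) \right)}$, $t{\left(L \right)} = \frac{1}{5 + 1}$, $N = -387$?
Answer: $- \frac{85}{2} \approx -42.5$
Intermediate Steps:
$t{\left(L \right)} = \frac{1}{6}$
$m{\left(a \right)} = \frac{1}{6}$
$\left(132 + N\right) m{\left(-22 \right)} = \left(132 - 387\right) \frac{1}{6} = \left(-255\right) \frac{1}{6} = - \frac{85}{2}$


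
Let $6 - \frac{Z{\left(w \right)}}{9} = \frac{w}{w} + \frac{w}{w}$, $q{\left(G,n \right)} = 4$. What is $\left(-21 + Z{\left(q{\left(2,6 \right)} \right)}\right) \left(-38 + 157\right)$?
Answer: $1785$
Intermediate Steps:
$Z{\left(w \right)} = 36$ ($Z{\left(w \right)} = 54 - 9 \left(\frac{w}{w} + \frac{w}{w}\right) = 54 - 9 \left(1 + 1\right) = 54 - 18 = 36$)
$\left(-21 + Z{\left(q{\left(2,6 \right)} \right)}\right) \left(-38 + 157\right) = \left(-21 + 36\right) \left(-38 + 157\right) = 15 \cdot 119 = 1785$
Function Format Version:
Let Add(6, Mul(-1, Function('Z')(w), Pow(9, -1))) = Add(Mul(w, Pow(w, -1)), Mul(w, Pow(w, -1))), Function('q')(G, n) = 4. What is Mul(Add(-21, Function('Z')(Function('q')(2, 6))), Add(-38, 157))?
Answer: 1785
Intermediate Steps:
Function('Z')(w) = 36 (Function('Z')(w) = Add(54, Mul(-9, Add(Mul(w, Pow(w, -1)), Mul(w, Pow(w, -1))))) = Add(54, Mul(-9, Add(1, 1))) = Add(54, Mul(-9, 2)) = Add(54, -18) = 36)
Mul(Add(-21, Function('Z')(Function('q')(2, 6))), Add(-38, 157)) = Mul(Add(-21, 36), Add(-38, 157)) = Mul(15, 119) = 1785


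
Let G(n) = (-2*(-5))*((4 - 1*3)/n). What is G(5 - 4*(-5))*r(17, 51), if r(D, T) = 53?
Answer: 106/5 ≈ 21.200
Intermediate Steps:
G(n) = 10/n (G(n) = 10*((4 - 3)/n) = 10*(1/n) = 10/n)
G(5 - 4*(-5))*r(17, 51) = (10/(5 - 4*(-5)))*53 = (10/(5 + 20))*53 = (10/25)*53 = (10*(1/25))*53 = (⅖)*53 = 106/5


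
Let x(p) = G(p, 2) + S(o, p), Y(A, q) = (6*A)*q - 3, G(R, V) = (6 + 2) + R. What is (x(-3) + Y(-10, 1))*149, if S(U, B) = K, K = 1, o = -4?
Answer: -8493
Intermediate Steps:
G(R, V) = 8 + R
Y(A, q) = -3 + 6*A*q (Y(A, q) = 6*A*q - 3 = -3 + 6*A*q)
S(U, B) = 1
x(p) = 9 + p (x(p) = (8 + p) + 1 = 9 + p)
(x(-3) + Y(-10, 1))*149 = ((9 - 3) + (-3 + 6*(-10)*1))*149 = (6 + (-3 - 60))*149 = (6 - 63)*149 = -57*149 = -8493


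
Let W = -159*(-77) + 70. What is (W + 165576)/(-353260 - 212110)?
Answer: -177889/565370 ≈ -0.31464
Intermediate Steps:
W = 12313 (W = 12243 + 70 = 12313)
(W + 165576)/(-353260 - 212110) = (12313 + 165576)/(-353260 - 212110) = 177889/(-565370) = 177889*(-1/565370) = -177889/565370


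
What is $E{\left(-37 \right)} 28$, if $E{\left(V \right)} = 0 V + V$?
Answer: $-1036$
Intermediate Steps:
$E{\left(V \right)} = V$ ($E{\left(V \right)} = 0 + V = V$)
$E{\left(-37 \right)} 28 = \left(-37\right) 28 = -1036$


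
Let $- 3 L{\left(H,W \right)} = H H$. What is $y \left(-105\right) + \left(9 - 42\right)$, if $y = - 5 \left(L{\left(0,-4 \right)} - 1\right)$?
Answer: $-558$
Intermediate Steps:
$L{\left(H,W \right)} = - \frac{H^{2}}{3}$ ($L{\left(H,W \right)} = - \frac{H H}{3} = - \frac{H^{2}}{3}$)
$y = 5$ ($y = - 5 \left(- \frac{0^{2}}{3} - 1\right) = - 5 \left(\left(- \frac{1}{3}\right) 0 - 1\right) = - 5 \left(0 - 1\right) = \left(-5\right) \left(-1\right) = 5$)
$y \left(-105\right) + \left(9 - 42\right) = 5 \left(-105\right) + \left(9 - 42\right) = -525 - 33 = -558$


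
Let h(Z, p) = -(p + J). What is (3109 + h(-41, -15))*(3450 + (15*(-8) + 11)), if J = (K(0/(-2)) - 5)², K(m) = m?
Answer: 10353759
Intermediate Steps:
J = 25 (J = (0/(-2) - 5)² = (0*(-½) - 5)² = (0 - 5)² = (-5)² = 25)
h(Z, p) = -25 - p (h(Z, p) = -(p + 25) = -(25 + p) = -25 - p)
(3109 + h(-41, -15))*(3450 + (15*(-8) + 11)) = (3109 + (-25 - 1*(-15)))*(3450 + (15*(-8) + 11)) = (3109 + (-25 + 15))*(3450 + (-120 + 11)) = (3109 - 10)*(3450 - 109) = 3099*3341 = 10353759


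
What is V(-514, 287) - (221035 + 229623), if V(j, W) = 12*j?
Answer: -456826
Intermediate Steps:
V(-514, 287) - (221035 + 229623) = 12*(-514) - (221035 + 229623) = -6168 - 1*450658 = -6168 - 450658 = -456826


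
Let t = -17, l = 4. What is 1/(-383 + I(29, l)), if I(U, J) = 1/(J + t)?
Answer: -13/4980 ≈ -0.0026104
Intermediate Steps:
I(U, J) = 1/(-17 + J) (I(U, J) = 1/(J - 17) = 1/(-17 + J))
1/(-383 + I(29, l)) = 1/(-383 + 1/(-17 + 4)) = 1/(-383 + 1/(-13)) = 1/(-383 - 1/13) = 1/(-4980/13) = -13/4980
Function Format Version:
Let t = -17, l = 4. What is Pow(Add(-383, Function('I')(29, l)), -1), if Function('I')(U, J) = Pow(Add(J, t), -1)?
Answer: Rational(-13, 4980) ≈ -0.0026104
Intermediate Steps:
Function('I')(U, J) = Pow(Add(-17, J), -1) (Function('I')(U, J) = Pow(Add(J, -17), -1) = Pow(Add(-17, J), -1))
Pow(Add(-383, Function('I')(29, l)), -1) = Pow(Add(-383, Pow(Add(-17, 4), -1)), -1) = Pow(Add(-383, Pow(-13, -1)), -1) = Pow(Add(-383, Rational(-1, 13)), -1) = Pow(Rational(-4980, 13), -1) = Rational(-13, 4980)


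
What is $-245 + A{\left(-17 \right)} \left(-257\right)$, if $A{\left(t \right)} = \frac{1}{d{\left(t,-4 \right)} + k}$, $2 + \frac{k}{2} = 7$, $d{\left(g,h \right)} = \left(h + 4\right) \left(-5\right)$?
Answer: $- \frac{2707}{10} \approx -270.7$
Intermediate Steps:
$d{\left(g,h \right)} = -20 - 5 h$ ($d{\left(g,h \right)} = \left(4 + h\right) \left(-5\right) = -20 - 5 h$)
$k = 10$ ($k = -4 + 2 \cdot 7 = -4 + 14 = 10$)
$A{\left(t \right)} = \frac{1}{10}$ ($A{\left(t \right)} = \frac{1}{\left(-20 - -20\right) + 10} = \frac{1}{\left(-20 + 20\right) + 10} = \frac{1}{0 + 10} = \frac{1}{10}$)
$-245 + A{\left(-17 \right)} \left(-257\right) = -245 + \frac{1}{10} \left(-257\right) = -245 - \frac{257}{10} = - \frac{2707}{10}$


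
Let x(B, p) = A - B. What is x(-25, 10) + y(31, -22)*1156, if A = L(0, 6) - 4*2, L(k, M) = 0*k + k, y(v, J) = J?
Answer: -25415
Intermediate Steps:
L(k, M) = k (L(k, M) = 0 + k = k)
A = -8 (A = 0 - 4*2 = 0 - 1*8 = 0 - 8 = -8)
x(B, p) = -8 - B
x(-25, 10) + y(31, -22)*1156 = (-8 - 1*(-25)) - 22*1156 = (-8 + 25) - 25432 = 17 - 25432 = -25415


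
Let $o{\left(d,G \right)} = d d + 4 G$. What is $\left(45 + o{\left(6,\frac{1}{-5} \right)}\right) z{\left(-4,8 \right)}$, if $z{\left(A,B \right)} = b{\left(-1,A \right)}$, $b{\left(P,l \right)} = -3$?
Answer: $- \frac{1203}{5} \approx -240.6$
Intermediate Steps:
$o{\left(d,G \right)} = d^{2} + 4 G$
$z{\left(A,B \right)} = -3$
$\left(45 + o{\left(6,\frac{1}{-5} \right)}\right) z{\left(-4,8 \right)} = \left(45 + \left(6^{2} + \frac{4}{-5}\right)\right) \left(-3\right) = \left(45 + \left(36 + 4 \left(- \frac{1}{5}\right)\right)\right) \left(-3\right) = \left(45 + \left(36 - \frac{4}{5}\right)\right) \left(-3\right) = \left(45 + \frac{176}{5}\right) \left(-3\right) = \frac{401}{5} \left(-3\right) = - \frac{1203}{5}$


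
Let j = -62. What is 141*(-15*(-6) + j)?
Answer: 3948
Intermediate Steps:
141*(-15*(-6) + j) = 141*(-15*(-6) - 62) = 141*(90 - 62) = 141*28 = 3948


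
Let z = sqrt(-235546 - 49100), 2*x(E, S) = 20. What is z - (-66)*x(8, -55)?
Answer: 660 + I*sqrt(284646) ≈ 660.0 + 533.52*I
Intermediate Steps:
x(E, S) = 10 (x(E, S) = (1/2)*20 = 10)
z = I*sqrt(284646) (z = sqrt(-284646) = I*sqrt(284646) ≈ 533.52*I)
z - (-66)*x(8, -55) = I*sqrt(284646) - (-66)*10 = I*sqrt(284646) - 1*(-660) = I*sqrt(284646) + 660 = 660 + I*sqrt(284646)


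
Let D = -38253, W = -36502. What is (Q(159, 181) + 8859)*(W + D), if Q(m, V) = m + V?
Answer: -687671245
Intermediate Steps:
Q(m, V) = V + m
(Q(159, 181) + 8859)*(W + D) = ((181 + 159) + 8859)*(-36502 - 38253) = (340 + 8859)*(-74755) = 9199*(-74755) = -687671245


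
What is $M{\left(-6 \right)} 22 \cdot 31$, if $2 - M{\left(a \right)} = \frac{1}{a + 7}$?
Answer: $682$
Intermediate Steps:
$M{\left(a \right)} = 2 - \frac{1}{7 + a}$ ($M{\left(a \right)} = 2 - \frac{1}{a + 7} = 2 - \frac{1}{7 + a}$)
$M{\left(-6 \right)} 22 \cdot 31 = \frac{13 + 2 \left(-6\right)}{7 - 6} \cdot 22 \cdot 31 = \frac{13 - 12}{1} \cdot 22 \cdot 31 = 1 \cdot 1 \cdot 22 \cdot 31 = 1 \cdot 22 \cdot 31 = 22 \cdot 31 = 682$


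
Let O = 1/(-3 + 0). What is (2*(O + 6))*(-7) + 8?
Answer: -214/3 ≈ -71.333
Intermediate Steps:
O = -⅓ (O = 1/(-3) = -⅓ ≈ -0.33333)
(2*(O + 6))*(-7) + 8 = (2*(-⅓ + 6))*(-7) + 8 = (2*(17/3))*(-7) + 8 = (34/3)*(-7) + 8 = -238/3 + 8 = -214/3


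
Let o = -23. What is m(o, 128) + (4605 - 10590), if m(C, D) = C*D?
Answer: -8929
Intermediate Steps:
m(o, 128) + (4605 - 10590) = -23*128 + (4605 - 10590) = -2944 - 5985 = -8929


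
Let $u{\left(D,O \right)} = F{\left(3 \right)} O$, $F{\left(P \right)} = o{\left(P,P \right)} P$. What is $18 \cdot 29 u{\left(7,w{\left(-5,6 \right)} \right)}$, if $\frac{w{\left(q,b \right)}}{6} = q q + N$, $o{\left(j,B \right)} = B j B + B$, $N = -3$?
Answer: $6201360$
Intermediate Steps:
$o{\left(j,B \right)} = B + j B^{2}$ ($o{\left(j,B \right)} = j B^{2} + B = B + j B^{2}$)
$F{\left(P \right)} = P^{2} \left(1 + P^{2}\right)$ ($F{\left(P \right)} = P \left(1 + P P\right) P = P \left(1 + P^{2}\right) P = P^{2} \left(1 + P^{2}\right)$)
$w{\left(q,b \right)} = -18 + 6 q^{2}$ ($w{\left(q,b \right)} = 6 \left(q q - 3\right) = 6 \left(q^{2} - 3\right) = 6 \left(-3 + q^{2}\right) = -18 + 6 q^{2}$)
$u{\left(D,O \right)} = 90 O$ ($u{\left(D,O \right)} = \left(3^{2} + 3^{4}\right) O = \left(9 + 81\right) O = 90 O$)
$18 \cdot 29 u{\left(7,w{\left(-5,6 \right)} \right)} = 18 \cdot 29 \cdot 90 \left(-18 + 6 \left(-5\right)^{2}\right) = 522 \cdot 90 \left(-18 + 6 \cdot 25\right) = 522 \cdot 90 \left(-18 + 150\right) = 522 \cdot 90 \cdot 132 = 522 \cdot 11880 = 6201360$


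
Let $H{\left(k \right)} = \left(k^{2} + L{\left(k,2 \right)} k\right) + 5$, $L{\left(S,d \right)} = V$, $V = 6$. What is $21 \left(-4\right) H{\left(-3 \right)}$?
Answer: $336$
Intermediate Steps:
$L{\left(S,d \right)} = 6$
$H{\left(k \right)} = 5 + k^{2} + 6 k$ ($H{\left(k \right)} = \left(k^{2} + 6 k\right) + 5 = 5 + k^{2} + 6 k$)
$21 \left(-4\right) H{\left(-3 \right)} = 21 \left(-4\right) \left(5 + \left(-3\right)^{2} + 6 \left(-3\right)\right) = - 84 \left(5 + 9 - 18\right) = \left(-84\right) \left(-4\right) = 336$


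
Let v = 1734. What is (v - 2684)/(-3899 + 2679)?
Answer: 95/122 ≈ 0.77869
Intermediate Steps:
(v - 2684)/(-3899 + 2679) = (1734 - 2684)/(-3899 + 2679) = -950/(-1220) = -950*(-1/1220) = 95/122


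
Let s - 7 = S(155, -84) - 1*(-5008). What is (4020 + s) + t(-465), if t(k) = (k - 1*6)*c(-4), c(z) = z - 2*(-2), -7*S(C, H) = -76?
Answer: 63321/7 ≈ 9045.9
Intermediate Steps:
S(C, H) = 76/7 (S(C, H) = -1/7*(-76) = 76/7)
c(z) = 4 + z (c(z) = z + 4 = 4 + z)
t(k) = 0 (t(k) = (k - 1*6)*(4 - 4) = (k - 6)*0 = (-6 + k)*0 = 0)
s = 35181/7 (s = 7 + (76/7 - 1*(-5008)) = 7 + (76/7 + 5008) = 7 + 35132/7 = 35181/7 ≈ 5025.9)
(4020 + s) + t(-465) = (4020 + 35181/7) + 0 = 63321/7 + 0 = 63321/7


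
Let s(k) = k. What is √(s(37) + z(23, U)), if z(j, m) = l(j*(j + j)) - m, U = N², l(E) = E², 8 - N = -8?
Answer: √1119145 ≈ 1057.9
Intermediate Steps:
N = 16 (N = 8 - 1*(-8) = 8 + 8 = 16)
U = 256 (U = 16² = 256)
z(j, m) = -m + 4*j⁴ (z(j, m) = (j*(j + j))² - m = (j*(2*j))² - m = (2*j²)² - m = 4*j⁴ - m = -m + 4*j⁴)
√(s(37) + z(23, U)) = √(37 + (-1*256 + 4*23⁴)) = √(37 + (-256 + 4*279841)) = √(37 + (-256 + 1119364)) = √(37 + 1119108) = √1119145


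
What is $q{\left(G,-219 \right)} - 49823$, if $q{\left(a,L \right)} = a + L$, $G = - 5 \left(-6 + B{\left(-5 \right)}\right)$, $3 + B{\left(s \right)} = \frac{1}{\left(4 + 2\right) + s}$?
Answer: $-50002$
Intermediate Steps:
$B{\left(s \right)} = -3 + \frac{1}{6 + s}$ ($B{\left(s \right)} = -3 + \frac{1}{\left(4 + 2\right) + s} = -3 + \frac{1}{6 + s}$)
$G = 40$ ($G = - 5 \left(-6 + \frac{-17 - -15}{6 - 5}\right) = - 5 \left(-6 + \frac{-17 + 15}{1}\right) = - 5 \left(-6 + 1 \left(-2\right)\right) = - 5 \left(-6 - 2\right) = \left(-5\right) \left(-8\right) = 40$)
$q{\left(a,L \right)} = L + a$
$q{\left(G,-219 \right)} - 49823 = \left(-219 + 40\right) - 49823 = -179 - 49823 = -50002$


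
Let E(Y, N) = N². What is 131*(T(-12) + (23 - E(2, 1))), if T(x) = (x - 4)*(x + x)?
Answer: 53186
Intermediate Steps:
T(x) = 2*x*(-4 + x) (T(x) = (-4 + x)*(2*x) = 2*x*(-4 + x))
131*(T(-12) + (23 - E(2, 1))) = 131*(2*(-12)*(-4 - 12) + (23 - 1*1²)) = 131*(2*(-12)*(-16) + (23 - 1*1)) = 131*(384 + (23 - 1)) = 131*(384 + 22) = 131*406 = 53186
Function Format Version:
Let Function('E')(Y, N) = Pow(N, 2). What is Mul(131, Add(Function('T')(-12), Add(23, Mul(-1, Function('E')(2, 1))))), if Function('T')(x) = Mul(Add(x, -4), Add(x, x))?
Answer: 53186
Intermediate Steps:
Function('T')(x) = Mul(2, x, Add(-4, x)) (Function('T')(x) = Mul(Add(-4, x), Mul(2, x)) = Mul(2, x, Add(-4, x)))
Mul(131, Add(Function('T')(-12), Add(23, Mul(-1, Function('E')(2, 1))))) = Mul(131, Add(Mul(2, -12, Add(-4, -12)), Add(23, Mul(-1, Pow(1, 2))))) = Mul(131, Add(Mul(2, -12, -16), Add(23, Mul(-1, 1)))) = Mul(131, Add(384, Add(23, -1))) = Mul(131, Add(384, 22)) = Mul(131, 406) = 53186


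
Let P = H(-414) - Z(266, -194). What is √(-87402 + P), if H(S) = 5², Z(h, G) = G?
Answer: 3*I*√9687 ≈ 295.27*I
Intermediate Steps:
H(S) = 25
P = 219 (P = 25 - 1*(-194) = 25 + 194 = 219)
√(-87402 + P) = √(-87402 + 219) = √(-87183) = 3*I*√9687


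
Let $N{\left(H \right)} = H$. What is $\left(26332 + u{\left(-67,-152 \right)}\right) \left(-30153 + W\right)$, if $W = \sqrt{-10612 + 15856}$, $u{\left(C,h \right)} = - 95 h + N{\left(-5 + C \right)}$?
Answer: $-1227227100 + 81400 \sqrt{1311} \approx -1.2243 \cdot 10^{9}$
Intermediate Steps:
$u{\left(C,h \right)} = -5 + C - 95 h$ ($u{\left(C,h \right)} = - 95 h + \left(-5 + C\right) = -5 + C - 95 h$)
$W = 2 \sqrt{1311}$ ($W = \sqrt{5244} = 2 \sqrt{1311} \approx 72.416$)
$\left(26332 + u{\left(-67,-152 \right)}\right) \left(-30153 + W\right) = \left(26332 - -14368\right) \left(-30153 + 2 \sqrt{1311}\right) = \left(26332 + 14368\right) \left(-30153 + 2 \sqrt{1311}\right) = 40700 \left(-30153 + 2 \sqrt{1311}\right) = -1227227100 + 81400 \sqrt{1311}$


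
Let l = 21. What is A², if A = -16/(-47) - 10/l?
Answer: 17956/974169 ≈ 0.018432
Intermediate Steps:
A = -134/987 (A = -16/(-47) - 10/21 = -16*(-1/47) - 10*1/21 = 16/47 - 10/21 = -134/987 ≈ -0.13576)
A² = (-134/987)² = 17956/974169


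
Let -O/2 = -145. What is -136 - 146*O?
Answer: -42476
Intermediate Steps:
O = 290 (O = -2*(-145) = 290)
-136 - 146*O = -136 - 146*290 = -136 - 42340 = -42476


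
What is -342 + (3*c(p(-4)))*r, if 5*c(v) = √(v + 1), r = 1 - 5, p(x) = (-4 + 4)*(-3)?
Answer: -1722/5 ≈ -344.40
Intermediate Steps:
p(x) = 0 (p(x) = 0*(-3) = 0)
r = -4
c(v) = √(1 + v)/5 (c(v) = √(v + 1)/5 = √(1 + v)/5)
-342 + (3*c(p(-4)))*r = -342 + (3*(√(1 + 0)/5))*(-4) = -342 + (3*(√1/5))*(-4) = -342 + (3*((⅕)*1))*(-4) = -342 + (3*(⅕))*(-4) = -342 + (⅗)*(-4) = -342 - 12/5 = -1722/5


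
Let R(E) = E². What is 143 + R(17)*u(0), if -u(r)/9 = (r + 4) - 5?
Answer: 2744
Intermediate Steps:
u(r) = 9 - 9*r (u(r) = -9*((r + 4) - 5) = -9*((4 + r) - 5) = -9*(-1 + r) = 9 - 9*r)
143 + R(17)*u(0) = 143 + 17²*(9 - 9*0) = 143 + 289*(9 + 0) = 143 + 289*9 = 143 + 2601 = 2744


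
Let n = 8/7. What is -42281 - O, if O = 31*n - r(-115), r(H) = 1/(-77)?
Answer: -3258366/77 ≈ -42316.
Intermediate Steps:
n = 8/7 (n = 8*(⅐) = 8/7 ≈ 1.1429)
r(H) = -1/77
O = 2729/77 (O = 31*(8/7) - 1*(-1/77) = 248/7 + 1/77 = 2729/77 ≈ 35.442)
-42281 - O = -42281 - 1*2729/77 = -42281 - 2729/77 = -3258366/77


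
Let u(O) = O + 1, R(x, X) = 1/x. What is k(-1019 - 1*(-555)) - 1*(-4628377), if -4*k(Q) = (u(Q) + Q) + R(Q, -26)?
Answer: 8590697841/1856 ≈ 4.6286e+6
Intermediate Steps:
u(O) = 1 + O
k(Q) = -¼ - Q/2 - 1/(4*Q) (k(Q) = -(((1 + Q) + Q) + 1/Q)/4 = -((1 + 2*Q) + 1/Q)/4 = -(1 + 1/Q + 2*Q)/4 = -¼ - Q/2 - 1/(4*Q))
k(-1019 - 1*(-555)) - 1*(-4628377) = (-1 + (-1019 - 1*(-555))*(-1 - 2*(-1019 - 1*(-555))))/(4*(-1019 - 1*(-555))) - 1*(-4628377) = (-1 + (-1019 + 555)*(-1 - 2*(-1019 + 555)))/(4*(-1019 + 555)) + 4628377 = (¼)*(-1 - 464*(-1 - 2*(-464)))/(-464) + 4628377 = (¼)*(-1/464)*(-1 - 464*(-1 + 928)) + 4628377 = (¼)*(-1/464)*(-1 - 464*927) + 4628377 = (¼)*(-1/464)*(-1 - 430128) + 4628377 = (¼)*(-1/464)*(-430129) + 4628377 = 430129/1856 + 4628377 = 8590697841/1856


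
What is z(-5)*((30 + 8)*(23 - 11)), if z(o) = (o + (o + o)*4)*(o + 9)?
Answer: -82080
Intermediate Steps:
z(o) = 9*o*(9 + o) (z(o) = (o + (2*o)*4)*(9 + o) = (o + 8*o)*(9 + o) = (9*o)*(9 + o) = 9*o*(9 + o))
z(-5)*((30 + 8)*(23 - 11)) = (9*(-5)*(9 - 5))*((30 + 8)*(23 - 11)) = (9*(-5)*4)*(38*12) = -180*456 = -82080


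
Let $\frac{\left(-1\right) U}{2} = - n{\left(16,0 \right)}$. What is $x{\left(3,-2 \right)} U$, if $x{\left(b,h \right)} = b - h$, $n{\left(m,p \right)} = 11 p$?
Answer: $0$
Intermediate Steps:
$U = 0$ ($U = - 2 \left(- 11 \cdot 0\right) = - 2 \left(\left(-1\right) 0\right) = \left(-2\right) 0 = 0$)
$x{\left(3,-2 \right)} U = \left(3 - -2\right) 0 = \left(3 + 2\right) 0 = 5 \cdot 0 = 0$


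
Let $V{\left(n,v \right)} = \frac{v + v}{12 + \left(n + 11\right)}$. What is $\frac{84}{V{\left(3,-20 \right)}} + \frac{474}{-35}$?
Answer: $- \frac{477}{7} \approx -68.143$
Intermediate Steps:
$V{\left(n,v \right)} = \frac{2 v}{23 + n}$ ($V{\left(n,v \right)} = \frac{2 v}{12 + \left(11 + n\right)} = \frac{2 v}{23 + n}$)
$\frac{84}{V{\left(3,-20 \right)}} + \frac{474}{-35} = \frac{84}{2 \left(-20\right) \frac{1}{23 + 3}} + \frac{474}{-35} = \frac{84}{2 \left(-20\right) \frac{1}{26}} + 474 \left(- \frac{1}{35}\right) = \frac{84}{2 \left(-20\right) \frac{1}{26}} - \frac{474}{35} = \frac{84}{- \frac{20}{13}} - \frac{474}{35} = 84 \left(- \frac{13}{20}\right) - \frac{474}{35} = - \frac{273}{5} - \frac{474}{35} = - \frac{477}{7}$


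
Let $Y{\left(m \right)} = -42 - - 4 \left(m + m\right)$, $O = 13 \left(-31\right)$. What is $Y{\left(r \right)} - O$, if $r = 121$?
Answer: $1329$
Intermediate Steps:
$O = -403$
$Y{\left(m \right)} = -42 + 8 m$ ($Y{\left(m \right)} = -42 - - 4 \cdot 2 m = -42 - - 8 m = -42 + 8 m$)
$Y{\left(r \right)} - O = \left(-42 + 8 \cdot 121\right) - -403 = \left(-42 + 968\right) + 403 = 926 + 403 = 1329$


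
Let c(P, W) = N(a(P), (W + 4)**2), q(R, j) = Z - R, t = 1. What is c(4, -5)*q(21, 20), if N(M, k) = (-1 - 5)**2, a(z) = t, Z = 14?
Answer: -252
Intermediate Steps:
a(z) = 1
N(M, k) = 36 (N(M, k) = (-6)**2 = 36)
q(R, j) = 14 - R
c(P, W) = 36
c(4, -5)*q(21, 20) = 36*(14 - 1*21) = 36*(14 - 21) = 36*(-7) = -252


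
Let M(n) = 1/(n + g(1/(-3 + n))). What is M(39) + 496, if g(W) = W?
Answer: 696916/1405 ≈ 496.03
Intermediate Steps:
M(n) = 1/(n + 1/(-3 + n))
M(39) + 496 = (-3 + 39)/(1 + 39*(-3 + 39)) + 496 = 36/(1 + 39*36) + 496 = 36/(1 + 1404) + 496 = 36/1405 + 496 = 696916/1405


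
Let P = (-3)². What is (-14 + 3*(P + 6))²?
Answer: 961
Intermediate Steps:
P = 9
(-14 + 3*(P + 6))² = (-14 + 3*(9 + 6))² = (-14 + 3*15)² = (-14 + 45)² = 31² = 961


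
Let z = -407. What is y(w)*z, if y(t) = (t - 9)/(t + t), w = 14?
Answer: -2035/28 ≈ -72.679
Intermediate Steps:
y(t) = (-9 + t)/(2*t) (y(t) = (-9 + t)/((2*t)) = (-9 + t)*(1/(2*t)) = (-9 + t)/(2*t))
y(w)*z = ((1/2)*(-9 + 14)/14)*(-407) = ((1/2)*(1/14)*5)*(-407) = (5/28)*(-407) = -2035/28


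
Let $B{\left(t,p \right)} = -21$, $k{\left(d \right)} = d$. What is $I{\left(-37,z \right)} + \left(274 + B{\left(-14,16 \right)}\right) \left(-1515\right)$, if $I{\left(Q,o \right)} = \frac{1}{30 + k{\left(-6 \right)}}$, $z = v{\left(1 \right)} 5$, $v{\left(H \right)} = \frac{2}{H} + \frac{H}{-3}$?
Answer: $- \frac{9199079}{24} \approx -3.833 \cdot 10^{5}$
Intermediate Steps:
$v{\left(H \right)} = \frac{2}{H} - \frac{H}{3}$ ($v{\left(H \right)} = \frac{2}{H} + H \left(- \frac{1}{3}\right) = \frac{2}{H} - \frac{H}{3}$)
$z = \frac{25}{3}$ ($z = \left(\frac{2}{1} - \frac{1}{3}\right) 5 = \left(2 \cdot 1 - \frac{1}{3}\right) 5 = \left(2 - \frac{1}{3}\right) 5 = \frac{5}{3} \cdot 5 = \frac{25}{3} \approx 8.3333$)
$I{\left(Q,o \right)} = \frac{1}{24}$ ($I{\left(Q,o \right)} = \frac{1}{30 - 6} = \frac{1}{24}$)
$I{\left(-37,z \right)} + \left(274 + B{\left(-14,16 \right)}\right) \left(-1515\right) = \frac{1}{24} + \left(274 - 21\right) \left(-1515\right) = \frac{1}{24} + 253 \left(-1515\right) = \frac{1}{24} - 383295 = - \frac{9199079}{24}$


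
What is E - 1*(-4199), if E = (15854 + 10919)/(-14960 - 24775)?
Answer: 166820492/39735 ≈ 4198.3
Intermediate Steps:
E = -26773/39735 (E = 26773/(-39735) = 26773*(-1/39735) = -26773/39735 ≈ -0.67379)
E - 1*(-4199) = -26773/39735 - 1*(-4199) = -26773/39735 + 4199 = 166820492/39735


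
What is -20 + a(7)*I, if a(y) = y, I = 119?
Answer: 813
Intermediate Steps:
-20 + a(7)*I = -20 + 7*119 = -20 + 833 = 813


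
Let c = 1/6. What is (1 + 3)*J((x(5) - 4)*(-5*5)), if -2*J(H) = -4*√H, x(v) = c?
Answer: 20*√138/3 ≈ 78.316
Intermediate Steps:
c = ⅙ (c = 1*(⅙) = ⅙ ≈ 0.16667)
x(v) = ⅙
J(H) = 2*√H (J(H) = -(-2)*√H = 2*√H)
(1 + 3)*J((x(5) - 4)*(-5*5)) = (1 + 3)*(2*√((⅙ - 4)*(-5*5))) = 4*(2*√(-23/6*(-25))) = 4*(2*√(575/6)) = 4*(2*(5*√138/6)) = 4*(5*√138/3) = 20*√138/3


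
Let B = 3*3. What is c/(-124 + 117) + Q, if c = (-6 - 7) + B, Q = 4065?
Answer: 28459/7 ≈ 4065.6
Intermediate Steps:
B = 9
c = -4 (c = (-6 - 7) + 9 = -13 + 9 = -4)
c/(-124 + 117) + Q = -4/(-124 + 117) + 4065 = -4/(-7) + 4065 = -⅐*(-4) + 4065 = 4/7 + 4065 = 28459/7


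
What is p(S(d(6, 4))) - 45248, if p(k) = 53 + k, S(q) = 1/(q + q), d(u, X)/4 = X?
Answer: -1446239/32 ≈ -45195.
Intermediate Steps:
d(u, X) = 4*X
S(q) = 1/(2*q)
p(S(d(6, 4))) - 45248 = (53 + 1/(2*((4*4)))) - 45248 = (53 + (½)/16) - 45248 = (53 + (½)*(1/16)) - 45248 = (53 + 1/32) - 45248 = 1697/32 - 45248 = -1446239/32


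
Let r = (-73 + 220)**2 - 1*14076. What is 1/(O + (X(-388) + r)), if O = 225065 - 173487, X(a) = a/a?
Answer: 1/59112 ≈ 1.6917e-5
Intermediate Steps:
X(a) = 1
O = 51578
r = 7533 (r = 147**2 - 14076 = 21609 - 14076 = 7533)
1/(O + (X(-388) + r)) = 1/(51578 + (1 + 7533)) = 1/(51578 + 7534) = 1/59112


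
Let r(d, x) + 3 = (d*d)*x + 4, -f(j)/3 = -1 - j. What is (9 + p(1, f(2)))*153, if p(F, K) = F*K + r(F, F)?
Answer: 3060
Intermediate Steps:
f(j) = 3 + 3*j (f(j) = -3*(-1 - j) = 3 + 3*j)
r(d, x) = 1 + x*d² (r(d, x) = -3 + ((d*d)*x + 4) = -3 + (d²*x + 4) = -3 + (x*d² + 4) = -3 + (4 + x*d²) = 1 + x*d²)
p(F, K) = 1 + F³ + F*K (p(F, K) = F*K + (1 + F*F²) = F*K + (1 + F³) = 1 + F³ + F*K)
(9 + p(1, f(2)))*153 = (9 + (1 + 1³ + 1*(3 + 3*2)))*153 = (9 + (1 + 1 + 1*(3 + 6)))*153 = (9 + (1 + 1 + 1*9))*153 = (9 + (1 + 1 + 9))*153 = (9 + 11)*153 = 20*153 = 3060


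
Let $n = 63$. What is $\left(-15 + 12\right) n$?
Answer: $-189$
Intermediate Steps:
$\left(-15 + 12\right) n = \left(-15 + 12\right) 63 = \left(-3\right) 63 = -189$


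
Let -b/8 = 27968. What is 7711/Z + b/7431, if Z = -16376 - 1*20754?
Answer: -8364915161/275913030 ≈ -30.317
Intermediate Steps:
Z = -37130 (Z = -16376 - 20754 = -37130)
b = -223744 (b = -8*27968 = -223744)
7711/Z + b/7431 = 7711/(-37130) - 223744/7431 = 7711*(-1/37130) - 223744*1/7431 = -7711/37130 - 223744/7431 = -8364915161/275913030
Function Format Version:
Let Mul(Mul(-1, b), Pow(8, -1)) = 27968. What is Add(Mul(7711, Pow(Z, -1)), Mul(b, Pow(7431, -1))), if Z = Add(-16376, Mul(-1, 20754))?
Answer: Rational(-8364915161, 275913030) ≈ -30.317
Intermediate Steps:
Z = -37130 (Z = Add(-16376, -20754) = -37130)
b = -223744 (b = Mul(-8, 27968) = -223744)
Add(Mul(7711, Pow(Z, -1)), Mul(b, Pow(7431, -1))) = Add(Mul(7711, Pow(-37130, -1)), Mul(-223744, Pow(7431, -1))) = Add(Mul(7711, Rational(-1, 37130)), Mul(-223744, Rational(1, 7431))) = Add(Rational(-7711, 37130), Rational(-223744, 7431)) = Rational(-8364915161, 275913030)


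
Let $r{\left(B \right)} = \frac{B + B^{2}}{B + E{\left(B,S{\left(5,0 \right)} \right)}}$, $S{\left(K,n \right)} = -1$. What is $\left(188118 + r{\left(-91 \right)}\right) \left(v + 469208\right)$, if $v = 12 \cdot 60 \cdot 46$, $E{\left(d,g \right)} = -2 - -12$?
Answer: $\frac{850015329856}{9} \approx 9.4446 \cdot 10^{10}$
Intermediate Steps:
$E{\left(d,g \right)} = 10$ ($E{\left(d,g \right)} = -2 + 12 = 10$)
$v = 33120$ ($v = 720 \cdot 46 = 33120$)
$r{\left(B \right)} = \frac{B + B^{2}}{10 + B}$ ($r{\left(B \right)} = \frac{B + B^{2}}{B + 10} = \frac{B + B^{2}}{10 + B}$)
$\left(188118 + r{\left(-91 \right)}\right) \left(v + 469208\right) = \left(188118 - \frac{91 \left(1 - 91\right)}{10 - 91}\right) \left(33120 + 469208\right) = \left(188118 - 91 \frac{1}{-81} \left(-90\right)\right) 502328 = \left(188118 - \left(- \frac{91}{81}\right) \left(-90\right)\right) 502328 = \left(188118 - \frac{910}{9}\right) 502328 = \frac{1692152}{9} \cdot 502328 = \frac{850015329856}{9}$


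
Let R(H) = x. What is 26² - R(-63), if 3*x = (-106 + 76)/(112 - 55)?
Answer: 38542/57 ≈ 676.18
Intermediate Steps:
x = -10/57 (x = ((-106 + 76)/(112 - 55))/3 = (-30/57)/3 = (-30*1/57)/3 = (⅓)*(-10/19) = -10/57 ≈ -0.17544)
R(H) = -10/57
26² - R(-63) = 26² - 1*(-10/57) = 676 + 10/57 = 38542/57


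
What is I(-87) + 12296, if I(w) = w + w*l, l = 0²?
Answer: 12209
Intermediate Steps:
l = 0
I(w) = w (I(w) = w + w*0 = w + 0 = w)
I(-87) + 12296 = -87 + 12296 = 12209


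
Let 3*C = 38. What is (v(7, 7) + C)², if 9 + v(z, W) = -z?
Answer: 100/9 ≈ 11.111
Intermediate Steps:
C = 38/3 (C = (⅓)*38 = 38/3 ≈ 12.667)
v(z, W) = -9 - z
(v(7, 7) + C)² = ((-9 - 1*7) + 38/3)² = ((-9 - 7) + 38/3)² = (-16 + 38/3)² = (-10/3)² = 100/9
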